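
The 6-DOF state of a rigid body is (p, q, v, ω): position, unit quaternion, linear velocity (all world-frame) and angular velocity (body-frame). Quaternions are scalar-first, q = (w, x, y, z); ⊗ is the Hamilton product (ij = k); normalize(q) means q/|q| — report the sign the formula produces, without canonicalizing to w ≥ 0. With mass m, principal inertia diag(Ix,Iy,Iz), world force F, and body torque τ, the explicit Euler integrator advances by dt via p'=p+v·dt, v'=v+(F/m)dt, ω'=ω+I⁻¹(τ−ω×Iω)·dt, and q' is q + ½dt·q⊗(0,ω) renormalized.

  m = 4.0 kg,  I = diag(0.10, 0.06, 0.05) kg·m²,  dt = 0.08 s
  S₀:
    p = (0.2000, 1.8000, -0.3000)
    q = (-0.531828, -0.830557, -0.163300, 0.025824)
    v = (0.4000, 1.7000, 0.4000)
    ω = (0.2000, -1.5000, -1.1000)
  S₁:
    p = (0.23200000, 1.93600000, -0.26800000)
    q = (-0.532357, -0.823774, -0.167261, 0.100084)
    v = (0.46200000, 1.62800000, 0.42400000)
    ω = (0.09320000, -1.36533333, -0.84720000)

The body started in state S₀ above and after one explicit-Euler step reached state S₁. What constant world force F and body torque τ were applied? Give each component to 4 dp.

F = (3.1000, -3.6000, 1.2000)
τ = (-0.1500, 0.0900, 0.1700)

ω₁ − ω₀ = (-0.10680000, 0.13466667, 0.25280000)
gyro term ω₀×Iω₀ = (-0.0165, -0.0110, 0.0120)
applied torque τ = (-0.1500, 0.0900, 0.1700)
v₁ − v₀ = (0.06200000, -0.07200000, 0.02400000)
F = m·Δv/dt = (3.1000, -3.6000, 1.2000)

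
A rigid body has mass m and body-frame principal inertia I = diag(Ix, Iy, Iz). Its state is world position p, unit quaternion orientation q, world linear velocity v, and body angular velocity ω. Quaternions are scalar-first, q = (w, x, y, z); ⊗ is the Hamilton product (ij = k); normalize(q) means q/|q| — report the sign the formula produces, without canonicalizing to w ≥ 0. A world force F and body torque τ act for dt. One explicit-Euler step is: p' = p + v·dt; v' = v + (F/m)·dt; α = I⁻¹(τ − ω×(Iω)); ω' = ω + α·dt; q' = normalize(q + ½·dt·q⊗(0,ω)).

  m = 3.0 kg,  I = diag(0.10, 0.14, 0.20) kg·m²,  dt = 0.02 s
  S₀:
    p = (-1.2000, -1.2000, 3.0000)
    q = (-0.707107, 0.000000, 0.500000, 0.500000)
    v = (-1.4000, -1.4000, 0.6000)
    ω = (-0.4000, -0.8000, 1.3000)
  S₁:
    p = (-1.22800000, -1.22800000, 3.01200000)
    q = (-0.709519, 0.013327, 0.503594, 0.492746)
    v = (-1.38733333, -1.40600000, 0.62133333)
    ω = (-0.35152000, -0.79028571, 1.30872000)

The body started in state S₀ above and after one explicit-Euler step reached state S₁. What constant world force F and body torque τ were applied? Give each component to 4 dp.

F = (1.9000, -0.9000, 3.2000)
τ = (0.1800, 0.1200, 0.1000)

velocity change Δv = (0.01266667, -0.00600000, 0.02133333)
F = m·Δv/dt = (1.9000, -0.9000, 3.2000)
ω₁ − ω₀ = (0.04848000, 0.00971429, 0.00872000)
I·α + gyro = (0.1800, 0.1200, 0.1000)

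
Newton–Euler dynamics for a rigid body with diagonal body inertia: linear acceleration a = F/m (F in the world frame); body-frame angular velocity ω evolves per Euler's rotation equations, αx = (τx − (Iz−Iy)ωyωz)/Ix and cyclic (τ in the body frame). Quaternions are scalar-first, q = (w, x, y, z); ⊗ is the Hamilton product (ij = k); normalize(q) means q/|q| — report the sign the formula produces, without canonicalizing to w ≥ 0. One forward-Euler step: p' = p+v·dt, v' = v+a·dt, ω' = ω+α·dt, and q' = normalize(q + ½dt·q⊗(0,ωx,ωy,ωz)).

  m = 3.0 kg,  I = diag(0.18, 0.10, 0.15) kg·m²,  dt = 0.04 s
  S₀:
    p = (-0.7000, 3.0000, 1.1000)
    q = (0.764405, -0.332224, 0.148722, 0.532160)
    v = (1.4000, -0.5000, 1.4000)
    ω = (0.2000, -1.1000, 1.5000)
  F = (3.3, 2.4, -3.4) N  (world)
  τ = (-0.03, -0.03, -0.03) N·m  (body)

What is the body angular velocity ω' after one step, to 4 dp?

angular accel α = (0.2917, -0.3900, -0.3173)
new body rate ω' = (0.2117, -1.1156, 1.4873)

ω' = (0.2117, -1.1156, 1.4873)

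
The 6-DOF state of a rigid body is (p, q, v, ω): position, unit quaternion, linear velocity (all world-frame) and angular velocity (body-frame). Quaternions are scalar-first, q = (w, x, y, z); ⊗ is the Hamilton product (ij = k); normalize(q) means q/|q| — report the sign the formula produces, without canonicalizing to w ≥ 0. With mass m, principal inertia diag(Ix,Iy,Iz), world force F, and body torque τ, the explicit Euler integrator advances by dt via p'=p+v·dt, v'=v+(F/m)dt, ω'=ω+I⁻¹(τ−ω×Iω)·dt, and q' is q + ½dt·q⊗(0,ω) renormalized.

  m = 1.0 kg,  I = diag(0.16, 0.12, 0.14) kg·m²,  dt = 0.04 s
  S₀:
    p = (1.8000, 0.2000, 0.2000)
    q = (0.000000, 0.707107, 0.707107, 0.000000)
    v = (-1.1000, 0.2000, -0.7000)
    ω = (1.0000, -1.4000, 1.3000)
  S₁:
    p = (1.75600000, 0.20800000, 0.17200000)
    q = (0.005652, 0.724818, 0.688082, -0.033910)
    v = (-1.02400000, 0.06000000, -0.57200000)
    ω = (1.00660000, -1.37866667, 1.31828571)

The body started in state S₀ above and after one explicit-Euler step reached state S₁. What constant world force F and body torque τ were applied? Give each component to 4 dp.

F = (1.9000, -3.5000, 3.2000)
τ = (-0.0100, 0.0900, 0.1200)

Δω = ω₁−ω₀ = (0.00660000, 0.02133333, 0.01828571)
I·α + gyro = (-0.0100, 0.0900, 0.1200)
v₁ − v₀ = (0.07600000, -0.14000000, 0.12800000)
applied force F = (1.9000, -3.5000, 3.2000)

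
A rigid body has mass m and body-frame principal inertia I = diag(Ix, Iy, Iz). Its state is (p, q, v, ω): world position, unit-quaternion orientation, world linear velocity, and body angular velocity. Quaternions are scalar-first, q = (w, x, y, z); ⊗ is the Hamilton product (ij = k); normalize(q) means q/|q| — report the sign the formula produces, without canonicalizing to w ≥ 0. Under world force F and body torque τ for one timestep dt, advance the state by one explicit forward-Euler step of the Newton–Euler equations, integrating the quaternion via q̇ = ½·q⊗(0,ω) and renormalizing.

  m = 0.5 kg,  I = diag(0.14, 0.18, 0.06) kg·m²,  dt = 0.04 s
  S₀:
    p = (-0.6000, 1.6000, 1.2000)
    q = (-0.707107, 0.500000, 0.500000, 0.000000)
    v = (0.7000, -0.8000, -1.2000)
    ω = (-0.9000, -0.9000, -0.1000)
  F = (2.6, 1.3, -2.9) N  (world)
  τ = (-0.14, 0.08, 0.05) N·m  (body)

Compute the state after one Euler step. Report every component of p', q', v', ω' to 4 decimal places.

precession coupling ω×(Iω) = (-0.0108, 0.0072, 0.0324)
α = I⁻¹(τ − ω×Iω) = (-0.9229, 0.4044, 0.2933)
new body rate ω' = (-0.9369, -0.8838, -0.0883)
q⊗(0,ω) = (0.9000000, 0.5863963, 0.6863963, 0.0707107)
updated quaternion q' = (-0.6889, 0.5116, 0.5136, 0.0014)
a = (5.2000, 2.6000, -5.8000)
p' = p + v·dt = (-0.5720, 1.5680, 1.1520)
v' = v + a·dt = (0.9080, -0.6960, -1.4320)

p' = (-0.5720, 1.5680, 1.1520)
q' = (-0.6889, 0.5116, 0.5136, 0.0014)
v' = (0.9080, -0.6960, -1.4320)
ω' = (-0.9369, -0.8838, -0.0883)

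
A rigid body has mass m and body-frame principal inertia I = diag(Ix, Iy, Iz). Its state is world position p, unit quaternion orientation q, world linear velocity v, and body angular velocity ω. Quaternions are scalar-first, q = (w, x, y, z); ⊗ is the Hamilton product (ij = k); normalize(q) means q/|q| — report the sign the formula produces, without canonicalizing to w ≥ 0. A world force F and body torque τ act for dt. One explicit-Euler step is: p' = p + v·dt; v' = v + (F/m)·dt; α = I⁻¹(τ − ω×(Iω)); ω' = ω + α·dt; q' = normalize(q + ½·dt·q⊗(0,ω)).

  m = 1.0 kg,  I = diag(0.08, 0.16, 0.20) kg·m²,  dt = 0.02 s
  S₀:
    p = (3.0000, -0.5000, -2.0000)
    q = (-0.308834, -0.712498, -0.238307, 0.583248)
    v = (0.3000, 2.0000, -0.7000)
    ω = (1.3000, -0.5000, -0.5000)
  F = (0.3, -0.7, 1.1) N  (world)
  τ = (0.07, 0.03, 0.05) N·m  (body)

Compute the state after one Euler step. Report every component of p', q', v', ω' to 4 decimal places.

a = (0.3000, -0.7000, 1.1000)
p' = p + v·dt = (3.0060, -0.4600, -2.0140)
v' = v + a·dt = (0.3060, 1.9860, -0.6780)
gyro term ω×Iω = (0.0100, 0.0780, -0.0520)
angular accel α = (0.7500, -0.3000, 0.5100)
ω' = ω + α·dt = (1.3150, -0.5060, -0.4898)
Hamilton product q⊗(0,ω) = (1.0987179, 0.0092933, 0.5563904, 0.8204651)
q' = normalize(q + ½dt·q⊗(0,ω)) = (-0.2978, -0.7123, -0.2327, 0.5914)

p' = (3.0060, -0.4600, -2.0140)
q' = (-0.2978, -0.7123, -0.2327, 0.5914)
v' = (0.3060, 1.9860, -0.6780)
ω' = (1.3150, -0.5060, -0.4898)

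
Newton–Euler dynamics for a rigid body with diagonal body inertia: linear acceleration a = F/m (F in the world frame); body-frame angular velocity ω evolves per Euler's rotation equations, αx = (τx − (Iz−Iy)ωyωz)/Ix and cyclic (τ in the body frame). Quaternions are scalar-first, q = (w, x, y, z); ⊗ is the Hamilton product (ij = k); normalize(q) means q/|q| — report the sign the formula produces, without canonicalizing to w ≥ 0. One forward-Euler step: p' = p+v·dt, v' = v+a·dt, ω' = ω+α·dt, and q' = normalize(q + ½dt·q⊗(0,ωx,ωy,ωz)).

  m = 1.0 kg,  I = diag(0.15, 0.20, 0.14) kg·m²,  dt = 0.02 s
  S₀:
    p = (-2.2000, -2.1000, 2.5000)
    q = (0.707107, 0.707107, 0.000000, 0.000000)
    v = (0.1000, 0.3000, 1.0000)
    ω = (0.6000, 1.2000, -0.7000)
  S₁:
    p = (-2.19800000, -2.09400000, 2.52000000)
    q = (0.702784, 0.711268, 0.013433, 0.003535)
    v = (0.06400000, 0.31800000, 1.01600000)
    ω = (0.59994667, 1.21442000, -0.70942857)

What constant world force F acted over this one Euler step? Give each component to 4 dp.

v₁ − v₀ = (-0.03600000, 0.01800000, 0.01600000)
m·(v₁−v₀)/dt = (-1.8000, 0.9000, 0.8000)

F = (-1.8000, 0.9000, 0.8000)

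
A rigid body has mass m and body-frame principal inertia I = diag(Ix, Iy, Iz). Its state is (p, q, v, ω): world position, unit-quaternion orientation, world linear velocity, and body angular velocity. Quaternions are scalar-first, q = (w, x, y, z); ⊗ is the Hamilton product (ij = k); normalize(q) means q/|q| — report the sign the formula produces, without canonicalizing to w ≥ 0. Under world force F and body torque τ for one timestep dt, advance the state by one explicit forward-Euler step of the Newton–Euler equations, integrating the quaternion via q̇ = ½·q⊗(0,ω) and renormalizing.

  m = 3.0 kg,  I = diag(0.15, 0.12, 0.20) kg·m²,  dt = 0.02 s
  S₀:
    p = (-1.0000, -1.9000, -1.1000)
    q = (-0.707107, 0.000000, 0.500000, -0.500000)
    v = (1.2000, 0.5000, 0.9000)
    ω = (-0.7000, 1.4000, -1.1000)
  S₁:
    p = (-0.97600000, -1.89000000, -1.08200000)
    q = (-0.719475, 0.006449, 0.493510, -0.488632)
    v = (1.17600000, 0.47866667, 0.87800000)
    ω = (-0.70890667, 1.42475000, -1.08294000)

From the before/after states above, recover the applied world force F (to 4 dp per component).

velocity change Δv = (-0.02400000, -0.02133333, -0.02200000)
applied force F = (-3.6000, -3.2000, -3.3000)

F = (-3.6000, -3.2000, -3.3000)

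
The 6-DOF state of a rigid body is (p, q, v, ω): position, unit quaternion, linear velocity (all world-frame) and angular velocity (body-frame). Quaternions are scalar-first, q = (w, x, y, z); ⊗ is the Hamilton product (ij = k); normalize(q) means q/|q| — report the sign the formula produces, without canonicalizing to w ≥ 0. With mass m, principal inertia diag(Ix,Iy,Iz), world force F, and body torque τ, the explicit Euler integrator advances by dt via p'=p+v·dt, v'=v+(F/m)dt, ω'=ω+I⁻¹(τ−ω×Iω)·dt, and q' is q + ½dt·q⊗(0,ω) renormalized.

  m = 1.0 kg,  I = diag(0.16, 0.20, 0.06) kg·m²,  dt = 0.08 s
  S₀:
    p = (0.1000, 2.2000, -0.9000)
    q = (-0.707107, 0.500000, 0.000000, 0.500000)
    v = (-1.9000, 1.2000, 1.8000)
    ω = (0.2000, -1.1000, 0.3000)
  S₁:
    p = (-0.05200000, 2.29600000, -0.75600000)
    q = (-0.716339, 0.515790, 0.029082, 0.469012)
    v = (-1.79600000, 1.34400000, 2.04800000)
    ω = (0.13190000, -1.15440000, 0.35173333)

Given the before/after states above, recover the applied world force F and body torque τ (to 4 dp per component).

F = (1.3000, 1.8000, 3.1000)
τ = (-0.0900, -0.1300, 0.0300)

Δv = v₁−v₀ = (0.10400000, 0.14400000, 0.24800000)
m·(v₁−v₀)/dt = (1.3000, 1.8000, 3.1000)
ω₁ − ω₀ = (-0.06810000, -0.05440000, 0.05173333)
ω₀×(Iω₀) = (0.0462, 0.0060, -0.0088)
τ = I·(Δω/dt) + ω₀×(Iω₀) = (-0.0900, -0.1300, 0.0300)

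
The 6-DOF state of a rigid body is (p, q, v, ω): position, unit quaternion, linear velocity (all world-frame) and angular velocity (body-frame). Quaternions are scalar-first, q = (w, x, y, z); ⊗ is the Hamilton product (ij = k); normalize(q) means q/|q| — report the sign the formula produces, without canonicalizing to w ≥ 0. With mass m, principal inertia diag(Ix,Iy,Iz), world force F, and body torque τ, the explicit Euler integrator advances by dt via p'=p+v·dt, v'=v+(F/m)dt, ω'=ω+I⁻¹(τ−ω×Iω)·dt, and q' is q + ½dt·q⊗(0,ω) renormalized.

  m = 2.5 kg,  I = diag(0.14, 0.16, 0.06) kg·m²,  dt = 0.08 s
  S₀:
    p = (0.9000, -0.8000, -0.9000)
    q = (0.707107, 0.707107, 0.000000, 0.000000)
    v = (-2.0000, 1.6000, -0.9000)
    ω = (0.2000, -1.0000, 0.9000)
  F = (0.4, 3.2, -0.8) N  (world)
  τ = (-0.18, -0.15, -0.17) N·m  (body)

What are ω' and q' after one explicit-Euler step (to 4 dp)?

precession coupling ω×(Iω) = (0.0900, 0.0144, -0.0040)
angular accel α = (-1.9286, -1.0275, -2.7667)
ω + α·dt = (0.0457, -1.0822, 0.6787)
2q̇ = q⊗(0,ω) = (-0.1414214, 0.1414214, -1.3435033, -0.0707107)
q' = normalize(q + ½dt·q⊗(0,ω)) = (0.7004, 0.7117, -0.0537, -0.0028)

ω' = (0.0457, -1.0822, 0.6787)
q' = (0.7004, 0.7117, -0.0537, -0.0028)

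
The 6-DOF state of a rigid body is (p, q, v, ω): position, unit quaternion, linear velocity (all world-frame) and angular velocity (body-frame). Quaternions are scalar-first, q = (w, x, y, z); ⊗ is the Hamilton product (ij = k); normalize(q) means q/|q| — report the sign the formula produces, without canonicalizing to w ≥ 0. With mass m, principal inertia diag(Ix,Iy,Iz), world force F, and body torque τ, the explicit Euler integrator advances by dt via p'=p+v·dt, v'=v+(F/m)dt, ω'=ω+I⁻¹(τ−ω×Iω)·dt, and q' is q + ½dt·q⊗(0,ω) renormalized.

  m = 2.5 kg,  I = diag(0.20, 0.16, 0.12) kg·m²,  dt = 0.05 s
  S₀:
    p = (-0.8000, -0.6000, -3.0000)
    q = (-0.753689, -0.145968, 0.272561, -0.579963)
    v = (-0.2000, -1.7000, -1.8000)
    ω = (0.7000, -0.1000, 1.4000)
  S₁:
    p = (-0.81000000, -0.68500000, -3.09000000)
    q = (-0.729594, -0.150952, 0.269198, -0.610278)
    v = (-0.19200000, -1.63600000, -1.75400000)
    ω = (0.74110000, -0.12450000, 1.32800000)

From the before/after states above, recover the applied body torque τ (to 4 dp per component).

ω₁ − ω₀ = (0.04110000, -0.02450000, -0.07200000)
applied torque τ = (0.1700, 0.0000, -0.1700)

τ = (0.1700, 0.0000, -0.1700)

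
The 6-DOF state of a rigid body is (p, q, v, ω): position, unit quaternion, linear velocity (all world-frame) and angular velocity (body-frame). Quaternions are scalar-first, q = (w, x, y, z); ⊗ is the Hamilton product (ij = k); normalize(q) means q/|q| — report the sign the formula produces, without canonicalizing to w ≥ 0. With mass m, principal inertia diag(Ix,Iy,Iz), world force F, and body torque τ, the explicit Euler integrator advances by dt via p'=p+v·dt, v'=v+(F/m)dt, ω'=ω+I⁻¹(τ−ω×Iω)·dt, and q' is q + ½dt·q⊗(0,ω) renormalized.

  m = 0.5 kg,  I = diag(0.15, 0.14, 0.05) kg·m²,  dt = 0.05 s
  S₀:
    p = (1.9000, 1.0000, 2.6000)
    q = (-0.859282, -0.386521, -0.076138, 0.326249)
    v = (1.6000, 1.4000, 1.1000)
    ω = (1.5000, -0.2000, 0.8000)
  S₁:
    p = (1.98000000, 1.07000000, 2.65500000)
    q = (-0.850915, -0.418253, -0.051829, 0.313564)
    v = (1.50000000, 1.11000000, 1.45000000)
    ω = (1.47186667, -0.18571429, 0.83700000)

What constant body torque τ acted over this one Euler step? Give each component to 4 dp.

rate change Δω = (-0.02813333, 0.01428571, 0.03700000)
ω₀×(Iω₀) = (0.0144, 0.1200, 0.0030)
τ = I·(Δω/dt) + ω₀×(Iω₀) = (-0.0700, 0.1600, 0.0400)

τ = (-0.0700, 0.1600, 0.0400)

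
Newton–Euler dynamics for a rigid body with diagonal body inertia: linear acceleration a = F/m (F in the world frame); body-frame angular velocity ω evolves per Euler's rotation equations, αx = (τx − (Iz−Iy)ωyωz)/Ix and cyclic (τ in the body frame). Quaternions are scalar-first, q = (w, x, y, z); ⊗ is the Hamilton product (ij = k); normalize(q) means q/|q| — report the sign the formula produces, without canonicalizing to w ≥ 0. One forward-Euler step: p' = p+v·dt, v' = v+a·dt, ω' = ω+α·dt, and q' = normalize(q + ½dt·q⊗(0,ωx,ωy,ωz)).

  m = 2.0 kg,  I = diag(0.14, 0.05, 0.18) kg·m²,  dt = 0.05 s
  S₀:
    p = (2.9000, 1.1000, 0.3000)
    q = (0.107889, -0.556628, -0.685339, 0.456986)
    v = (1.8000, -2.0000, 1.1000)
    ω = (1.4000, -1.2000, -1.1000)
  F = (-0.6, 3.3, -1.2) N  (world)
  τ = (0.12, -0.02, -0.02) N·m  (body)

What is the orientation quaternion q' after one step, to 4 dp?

q' = (0.1192, -0.5195, -0.6869, 0.4940)

q⊗(0,ω) = (0.4595570, 1.4533007, -0.1019772, 1.5087503)
q + ½dt·q⊗(0,ω), renormalized = (0.1192, -0.5195, -0.6869, 0.4940)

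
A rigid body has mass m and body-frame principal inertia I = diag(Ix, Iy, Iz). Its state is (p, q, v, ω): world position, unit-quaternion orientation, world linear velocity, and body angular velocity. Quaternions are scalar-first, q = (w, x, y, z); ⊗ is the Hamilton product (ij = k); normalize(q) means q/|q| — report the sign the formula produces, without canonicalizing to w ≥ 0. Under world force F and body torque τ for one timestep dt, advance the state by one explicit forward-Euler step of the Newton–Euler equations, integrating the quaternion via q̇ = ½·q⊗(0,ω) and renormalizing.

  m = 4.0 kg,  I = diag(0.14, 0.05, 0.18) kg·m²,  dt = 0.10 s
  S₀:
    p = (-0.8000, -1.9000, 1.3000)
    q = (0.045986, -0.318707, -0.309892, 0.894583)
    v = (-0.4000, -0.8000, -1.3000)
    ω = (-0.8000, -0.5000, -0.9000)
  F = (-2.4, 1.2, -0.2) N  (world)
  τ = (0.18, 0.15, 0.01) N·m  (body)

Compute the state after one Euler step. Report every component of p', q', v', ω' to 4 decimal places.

p' = (-0.8400, -1.9800, 1.1700)
q' = (0.0656, -0.2836, -0.3604, 0.8862)
v' = (-0.4600, -0.7700, -1.3050)
ω' = (-0.7132, -0.1424, -0.8744)

linear accel F/m = (-0.6000, 0.3000, -0.0500)
p' = p + v·dt = (-0.8400, -1.9800, 1.1700)
v + (F/m)dt = (-0.4600, -0.7700, -1.3050)
precession coupling ω×(Iω) = (0.0585, -0.0288, -0.0360)
angular accel α = (0.8679, 3.5760, 0.2556)
ω' = ω + α·dt = (-0.7132, -0.1424, -0.8744)
q⊗(0,ω) = (0.3952131, 0.6894055, -1.0254957, -0.1299475)
q' = normalize(q + ½dt·q⊗(0,ω)) = (0.0656, -0.2836, -0.3604, 0.8862)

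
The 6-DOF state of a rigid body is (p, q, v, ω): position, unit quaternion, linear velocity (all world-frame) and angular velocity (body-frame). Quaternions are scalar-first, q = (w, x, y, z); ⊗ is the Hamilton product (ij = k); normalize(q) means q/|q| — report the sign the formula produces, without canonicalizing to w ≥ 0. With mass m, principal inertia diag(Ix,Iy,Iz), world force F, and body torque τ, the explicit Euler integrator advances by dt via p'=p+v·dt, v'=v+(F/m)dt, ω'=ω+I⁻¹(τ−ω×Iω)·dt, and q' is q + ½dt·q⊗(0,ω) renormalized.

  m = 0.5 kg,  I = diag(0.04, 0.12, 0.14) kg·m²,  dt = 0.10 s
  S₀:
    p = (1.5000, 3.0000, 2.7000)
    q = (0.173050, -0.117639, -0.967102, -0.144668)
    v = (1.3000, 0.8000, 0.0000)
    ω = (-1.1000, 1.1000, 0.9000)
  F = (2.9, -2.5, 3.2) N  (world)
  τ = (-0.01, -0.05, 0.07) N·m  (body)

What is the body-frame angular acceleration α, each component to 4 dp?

gyro term ω×Iω = (0.0198, 0.0990, -0.0968)
(τ − ω×Iω)/I = (-0.7450, -1.2417, 1.1914)

α = (-0.7450, -1.2417, 1.1914)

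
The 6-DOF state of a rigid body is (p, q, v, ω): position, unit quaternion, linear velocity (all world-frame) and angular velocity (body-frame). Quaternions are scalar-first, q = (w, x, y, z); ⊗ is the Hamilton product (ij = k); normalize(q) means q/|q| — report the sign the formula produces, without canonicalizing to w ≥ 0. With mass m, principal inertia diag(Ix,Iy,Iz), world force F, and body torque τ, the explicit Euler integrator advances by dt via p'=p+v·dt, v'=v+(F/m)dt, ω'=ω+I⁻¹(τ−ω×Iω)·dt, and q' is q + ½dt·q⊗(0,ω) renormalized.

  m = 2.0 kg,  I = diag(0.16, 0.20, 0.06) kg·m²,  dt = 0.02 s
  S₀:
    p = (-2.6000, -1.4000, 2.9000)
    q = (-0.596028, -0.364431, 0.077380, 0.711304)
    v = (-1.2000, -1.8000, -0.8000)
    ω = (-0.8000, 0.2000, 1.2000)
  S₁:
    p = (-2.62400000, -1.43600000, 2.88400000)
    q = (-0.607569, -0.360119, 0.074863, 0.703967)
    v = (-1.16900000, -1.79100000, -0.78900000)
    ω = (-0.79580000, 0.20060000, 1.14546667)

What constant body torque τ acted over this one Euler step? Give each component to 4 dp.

rate change Δω = (0.00420000, 0.00060000, -0.05453333)
precession coupling = (-0.0336, -0.0960, -0.0064)
τ = I·(Δω/dt) + ω₀×(Iω₀) = (0.0000, -0.0900, -0.1700)

τ = (0.0000, -0.0900, -0.1700)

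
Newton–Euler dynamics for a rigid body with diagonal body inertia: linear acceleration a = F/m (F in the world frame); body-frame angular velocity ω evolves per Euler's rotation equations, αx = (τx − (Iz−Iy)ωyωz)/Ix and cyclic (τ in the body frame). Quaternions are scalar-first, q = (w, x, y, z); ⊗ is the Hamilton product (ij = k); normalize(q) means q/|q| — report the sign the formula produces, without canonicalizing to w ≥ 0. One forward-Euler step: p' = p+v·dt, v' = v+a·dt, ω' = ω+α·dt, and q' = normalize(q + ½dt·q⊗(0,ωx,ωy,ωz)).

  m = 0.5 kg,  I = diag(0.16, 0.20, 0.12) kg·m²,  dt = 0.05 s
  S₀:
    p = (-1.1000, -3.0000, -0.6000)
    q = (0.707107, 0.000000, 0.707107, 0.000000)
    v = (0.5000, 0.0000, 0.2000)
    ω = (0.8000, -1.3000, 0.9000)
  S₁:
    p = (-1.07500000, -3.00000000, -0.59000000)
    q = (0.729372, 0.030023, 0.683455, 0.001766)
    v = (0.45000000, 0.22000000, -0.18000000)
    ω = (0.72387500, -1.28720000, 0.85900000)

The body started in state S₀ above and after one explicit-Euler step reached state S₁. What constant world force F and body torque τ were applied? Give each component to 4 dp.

F = (-0.5000, 2.2000, -3.8000)
τ = (-0.1500, 0.0800, -0.1400)

rate change Δω = (-0.07612500, 0.01280000, -0.04100000)
precession coupling = (0.0936, 0.0288, -0.0416)
applied torque τ = (-0.1500, 0.0800, -0.1400)
Δv = v₁−v₀ = (-0.05000000, 0.22000000, -0.38000000)
applied force F = (-0.5000, 2.2000, -3.8000)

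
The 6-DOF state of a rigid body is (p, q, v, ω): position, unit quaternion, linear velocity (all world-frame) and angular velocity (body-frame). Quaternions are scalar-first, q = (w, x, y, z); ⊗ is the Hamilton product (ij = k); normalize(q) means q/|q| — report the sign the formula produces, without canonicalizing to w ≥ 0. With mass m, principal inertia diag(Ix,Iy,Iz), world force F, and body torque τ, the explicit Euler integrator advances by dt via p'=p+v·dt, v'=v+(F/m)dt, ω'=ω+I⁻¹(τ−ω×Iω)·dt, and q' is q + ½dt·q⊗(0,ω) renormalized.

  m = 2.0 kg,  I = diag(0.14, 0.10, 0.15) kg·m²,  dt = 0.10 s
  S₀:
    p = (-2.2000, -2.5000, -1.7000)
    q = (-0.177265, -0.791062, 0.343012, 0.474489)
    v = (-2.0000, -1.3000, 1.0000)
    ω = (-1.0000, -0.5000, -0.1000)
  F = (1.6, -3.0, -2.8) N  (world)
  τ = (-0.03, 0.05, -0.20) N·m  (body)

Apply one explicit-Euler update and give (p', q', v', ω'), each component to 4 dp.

angular accel α = (-0.2321, 0.5100, -1.2000)
ω' = ω + α·dt = (-1.0232, -0.4490, -0.2200)
q⊗(0,ω) = (-0.5721071, 0.3802083, -0.4649627, 0.7562695)
q + ½dt·q⊗(0,ω), renormalized = (-0.2055, -0.7708, 0.3193, 0.5115)
new position p' = (-2.4000, -2.6300, -1.6000)
new velocity v' = (-1.9200, -1.4500, 0.8600)

p' = (-2.4000, -2.6300, -1.6000)
q' = (-0.2055, -0.7708, 0.3193, 0.5115)
v' = (-1.9200, -1.4500, 0.8600)
ω' = (-1.0232, -0.4490, -0.2200)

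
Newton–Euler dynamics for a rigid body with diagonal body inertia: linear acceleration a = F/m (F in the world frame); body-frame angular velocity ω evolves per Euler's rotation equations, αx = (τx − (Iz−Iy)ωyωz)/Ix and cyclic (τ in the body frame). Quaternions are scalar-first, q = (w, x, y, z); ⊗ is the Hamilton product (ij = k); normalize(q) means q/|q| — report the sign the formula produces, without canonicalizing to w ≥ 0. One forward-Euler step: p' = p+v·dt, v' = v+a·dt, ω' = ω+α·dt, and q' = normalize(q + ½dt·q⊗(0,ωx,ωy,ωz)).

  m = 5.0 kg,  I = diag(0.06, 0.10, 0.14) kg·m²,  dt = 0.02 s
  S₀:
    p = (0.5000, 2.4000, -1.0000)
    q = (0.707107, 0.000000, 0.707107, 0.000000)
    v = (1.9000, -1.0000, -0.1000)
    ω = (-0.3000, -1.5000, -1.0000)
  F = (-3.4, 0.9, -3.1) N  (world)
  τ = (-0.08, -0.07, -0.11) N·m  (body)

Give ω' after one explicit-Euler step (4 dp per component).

ω' = (-0.3467, -1.5092, -1.0183)

α = I⁻¹(τ − ω×Iω) = (-2.3333, -0.4600, -0.9143)
ω' = ω + α·dt = (-0.3467, -1.5092, -1.0183)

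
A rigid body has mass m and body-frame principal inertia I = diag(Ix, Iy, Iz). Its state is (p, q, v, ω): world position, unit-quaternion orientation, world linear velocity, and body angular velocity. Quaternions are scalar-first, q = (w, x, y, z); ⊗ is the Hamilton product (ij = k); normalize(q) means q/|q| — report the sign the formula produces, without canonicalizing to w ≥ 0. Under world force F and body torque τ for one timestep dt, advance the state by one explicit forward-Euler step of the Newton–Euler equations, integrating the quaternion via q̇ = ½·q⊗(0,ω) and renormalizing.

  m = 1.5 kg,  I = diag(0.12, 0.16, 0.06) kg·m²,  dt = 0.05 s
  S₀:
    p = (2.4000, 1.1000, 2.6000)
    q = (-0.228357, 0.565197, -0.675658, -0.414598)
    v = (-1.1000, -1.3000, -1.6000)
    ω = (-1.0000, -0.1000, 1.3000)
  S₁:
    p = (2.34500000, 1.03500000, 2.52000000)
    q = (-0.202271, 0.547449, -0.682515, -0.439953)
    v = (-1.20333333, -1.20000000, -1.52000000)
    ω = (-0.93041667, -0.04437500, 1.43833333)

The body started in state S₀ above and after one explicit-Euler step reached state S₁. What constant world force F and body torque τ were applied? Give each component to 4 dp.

F = (-3.1000, 3.0000, 2.4000)
τ = (0.1800, 0.1000, 0.1700)

velocity change Δv = (-0.10333333, 0.10000000, 0.08000000)
applied force F = (-3.1000, 3.0000, 2.4000)
rate change Δω = (0.06958333, 0.05562500, 0.13833333)
ω₀×(Iω₀) = (0.0130, -0.0780, 0.0040)
applied torque τ = (0.1800, 0.1000, 0.1700)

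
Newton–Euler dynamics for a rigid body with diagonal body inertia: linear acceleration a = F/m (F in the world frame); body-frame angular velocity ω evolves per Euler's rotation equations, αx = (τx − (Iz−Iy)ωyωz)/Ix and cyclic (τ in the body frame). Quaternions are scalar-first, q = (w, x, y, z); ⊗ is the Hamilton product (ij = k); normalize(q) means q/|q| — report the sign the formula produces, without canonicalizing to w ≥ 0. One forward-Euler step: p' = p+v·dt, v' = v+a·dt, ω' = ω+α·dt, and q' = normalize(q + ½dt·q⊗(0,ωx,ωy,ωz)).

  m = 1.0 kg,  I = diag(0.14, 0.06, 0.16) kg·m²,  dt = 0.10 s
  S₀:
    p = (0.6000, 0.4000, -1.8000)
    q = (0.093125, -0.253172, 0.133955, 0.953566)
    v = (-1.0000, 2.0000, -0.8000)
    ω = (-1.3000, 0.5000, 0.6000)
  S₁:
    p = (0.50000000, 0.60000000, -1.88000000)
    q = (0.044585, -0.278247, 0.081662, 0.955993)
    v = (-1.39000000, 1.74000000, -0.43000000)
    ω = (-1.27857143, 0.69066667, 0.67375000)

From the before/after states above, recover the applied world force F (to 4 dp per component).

velocity change Δv = (-0.39000000, -0.26000000, 0.37000000)
applied force F = (-3.9000, -2.6000, 3.7000)

F = (-3.9000, -2.6000, 3.7000)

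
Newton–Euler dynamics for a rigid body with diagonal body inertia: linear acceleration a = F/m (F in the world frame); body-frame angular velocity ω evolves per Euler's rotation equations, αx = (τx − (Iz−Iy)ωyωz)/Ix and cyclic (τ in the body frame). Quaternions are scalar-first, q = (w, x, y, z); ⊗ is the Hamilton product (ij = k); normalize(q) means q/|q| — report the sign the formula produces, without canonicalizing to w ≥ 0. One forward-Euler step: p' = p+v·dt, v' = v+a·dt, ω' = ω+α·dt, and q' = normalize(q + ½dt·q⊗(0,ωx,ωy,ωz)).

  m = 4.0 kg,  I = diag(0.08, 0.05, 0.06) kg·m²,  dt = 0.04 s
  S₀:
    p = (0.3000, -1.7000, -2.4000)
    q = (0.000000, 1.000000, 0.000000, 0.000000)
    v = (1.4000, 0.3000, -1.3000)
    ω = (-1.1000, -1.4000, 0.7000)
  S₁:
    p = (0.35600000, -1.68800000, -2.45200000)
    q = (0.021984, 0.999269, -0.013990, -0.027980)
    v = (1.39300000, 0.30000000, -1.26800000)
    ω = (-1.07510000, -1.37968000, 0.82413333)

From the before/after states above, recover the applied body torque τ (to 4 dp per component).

τ = (0.0400, 0.0100, 0.1400)

rate change Δω = (0.02490000, 0.02032000, 0.12413333)
I·α + gyro = (0.0400, 0.0100, 0.1400)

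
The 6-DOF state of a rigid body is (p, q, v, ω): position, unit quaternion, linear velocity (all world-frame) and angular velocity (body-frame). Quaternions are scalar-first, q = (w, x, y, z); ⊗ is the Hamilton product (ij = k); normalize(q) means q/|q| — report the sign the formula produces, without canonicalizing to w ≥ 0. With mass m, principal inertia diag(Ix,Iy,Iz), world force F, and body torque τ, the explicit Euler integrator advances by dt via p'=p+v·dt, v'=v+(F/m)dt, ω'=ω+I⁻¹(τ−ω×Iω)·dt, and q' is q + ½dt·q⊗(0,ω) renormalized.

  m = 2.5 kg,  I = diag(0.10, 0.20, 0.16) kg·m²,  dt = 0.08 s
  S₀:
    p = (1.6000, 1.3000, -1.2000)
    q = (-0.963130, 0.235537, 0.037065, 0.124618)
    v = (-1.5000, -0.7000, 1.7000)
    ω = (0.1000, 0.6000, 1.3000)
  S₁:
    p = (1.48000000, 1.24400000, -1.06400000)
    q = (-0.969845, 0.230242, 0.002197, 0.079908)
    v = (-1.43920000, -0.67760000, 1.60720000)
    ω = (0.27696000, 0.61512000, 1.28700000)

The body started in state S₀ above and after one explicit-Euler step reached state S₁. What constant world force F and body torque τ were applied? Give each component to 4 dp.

velocity change Δv = (0.06080000, 0.02240000, -0.09280000)
m·(v₁−v₀)/dt = (1.9000, 0.7000, -2.9000)
ω₁ − ω₀ = (0.17696000, 0.01512000, -0.01300000)
precession coupling = (-0.0312, -0.0078, 0.0060)
I·α + gyro = (0.1900, 0.0300, -0.0200)

F = (1.9000, 0.7000, -2.9000)
τ = (0.1900, 0.0300, -0.0200)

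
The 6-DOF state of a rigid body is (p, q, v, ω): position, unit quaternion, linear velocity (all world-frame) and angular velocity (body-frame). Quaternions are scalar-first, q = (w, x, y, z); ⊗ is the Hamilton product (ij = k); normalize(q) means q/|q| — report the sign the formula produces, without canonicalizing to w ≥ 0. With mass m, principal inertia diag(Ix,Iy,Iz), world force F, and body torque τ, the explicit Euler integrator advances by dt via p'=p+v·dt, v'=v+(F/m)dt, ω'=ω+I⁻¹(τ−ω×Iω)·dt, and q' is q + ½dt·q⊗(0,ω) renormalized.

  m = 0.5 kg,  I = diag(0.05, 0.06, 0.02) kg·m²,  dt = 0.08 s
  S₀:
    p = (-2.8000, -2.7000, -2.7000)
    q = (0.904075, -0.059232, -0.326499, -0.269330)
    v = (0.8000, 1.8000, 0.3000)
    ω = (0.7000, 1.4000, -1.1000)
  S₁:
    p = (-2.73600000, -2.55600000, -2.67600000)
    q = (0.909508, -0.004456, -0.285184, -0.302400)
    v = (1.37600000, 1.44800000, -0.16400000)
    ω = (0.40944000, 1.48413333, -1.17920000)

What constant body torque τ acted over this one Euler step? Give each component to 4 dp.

rate change Δω = (-0.29056000, 0.08413333, -0.07920000)
τ = I·(Δω/dt) + ω₀×(Iω₀) = (-0.1200, 0.0400, -0.0100)

τ = (-0.1200, 0.0400, -0.0100)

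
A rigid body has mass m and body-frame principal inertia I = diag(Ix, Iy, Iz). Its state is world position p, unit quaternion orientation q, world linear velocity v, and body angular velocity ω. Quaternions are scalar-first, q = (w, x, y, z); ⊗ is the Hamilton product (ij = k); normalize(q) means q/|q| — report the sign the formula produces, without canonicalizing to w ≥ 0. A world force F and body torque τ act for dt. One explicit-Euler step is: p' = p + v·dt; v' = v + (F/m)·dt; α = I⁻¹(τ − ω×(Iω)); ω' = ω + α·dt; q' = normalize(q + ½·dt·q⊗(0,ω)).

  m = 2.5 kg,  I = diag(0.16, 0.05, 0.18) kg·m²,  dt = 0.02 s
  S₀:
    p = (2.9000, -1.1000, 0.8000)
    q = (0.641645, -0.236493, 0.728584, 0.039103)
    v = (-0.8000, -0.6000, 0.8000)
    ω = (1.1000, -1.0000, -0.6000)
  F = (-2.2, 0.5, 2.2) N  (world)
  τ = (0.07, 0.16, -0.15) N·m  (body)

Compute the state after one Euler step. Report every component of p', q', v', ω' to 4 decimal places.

p' = (2.8840, -1.1120, 0.8160)
q' = (0.6517, -0.2334, 0.7211, 0.0296)
v' = (-0.8176, -0.5960, 0.8176)
ω' = (1.0990, -0.9413, -0.6301)

p' = p + v·dt = (2.8840, -1.1120, 0.8160)
v + (F/m)dt = (-0.8176, -0.5960, 0.8176)
ω×(Iω) gyroscopic = (0.0780, 0.0132, 0.1210)
angular accel α = (-0.0500, 2.9360, -1.5056)
ω' = ω + α·dt = (1.0990, -0.9413, -0.6301)
Hamilton product q⊗(0,ω) = (1.0121881, 0.3077621, -0.7405275, -0.9499364)
q' = normalize(q + ½dt·q⊗(0,ω)) = (0.6517, -0.2334, 0.7211, 0.0296)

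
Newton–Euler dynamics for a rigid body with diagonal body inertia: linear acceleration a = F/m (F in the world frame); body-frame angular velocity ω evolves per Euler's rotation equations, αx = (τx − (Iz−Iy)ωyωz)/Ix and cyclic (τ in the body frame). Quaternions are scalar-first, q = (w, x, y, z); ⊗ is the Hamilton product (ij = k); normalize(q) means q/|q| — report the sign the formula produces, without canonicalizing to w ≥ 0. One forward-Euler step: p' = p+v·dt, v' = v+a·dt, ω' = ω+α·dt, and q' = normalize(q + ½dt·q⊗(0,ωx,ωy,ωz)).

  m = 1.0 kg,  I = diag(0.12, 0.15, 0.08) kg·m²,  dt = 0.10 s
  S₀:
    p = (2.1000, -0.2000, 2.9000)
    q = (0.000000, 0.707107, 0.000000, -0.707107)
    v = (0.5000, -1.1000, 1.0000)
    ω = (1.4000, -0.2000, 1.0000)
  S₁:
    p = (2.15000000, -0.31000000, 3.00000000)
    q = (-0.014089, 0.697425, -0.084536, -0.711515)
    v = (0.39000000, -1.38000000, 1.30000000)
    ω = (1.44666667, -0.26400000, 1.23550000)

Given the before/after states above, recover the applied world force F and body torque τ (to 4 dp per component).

velocity change Δv = (-0.11000000, -0.28000000, 0.30000000)
applied force F = (-1.1000, -2.8000, 3.0000)
Δω = ω₁−ω₀ = (0.04666667, -0.06400000, 0.23550000)
precession coupling = (0.0140, 0.0560, -0.0084)
I·α + gyro = (0.0700, -0.0400, 0.1800)

F = (-1.1000, -2.8000, 3.0000)
τ = (0.0700, -0.0400, 0.1800)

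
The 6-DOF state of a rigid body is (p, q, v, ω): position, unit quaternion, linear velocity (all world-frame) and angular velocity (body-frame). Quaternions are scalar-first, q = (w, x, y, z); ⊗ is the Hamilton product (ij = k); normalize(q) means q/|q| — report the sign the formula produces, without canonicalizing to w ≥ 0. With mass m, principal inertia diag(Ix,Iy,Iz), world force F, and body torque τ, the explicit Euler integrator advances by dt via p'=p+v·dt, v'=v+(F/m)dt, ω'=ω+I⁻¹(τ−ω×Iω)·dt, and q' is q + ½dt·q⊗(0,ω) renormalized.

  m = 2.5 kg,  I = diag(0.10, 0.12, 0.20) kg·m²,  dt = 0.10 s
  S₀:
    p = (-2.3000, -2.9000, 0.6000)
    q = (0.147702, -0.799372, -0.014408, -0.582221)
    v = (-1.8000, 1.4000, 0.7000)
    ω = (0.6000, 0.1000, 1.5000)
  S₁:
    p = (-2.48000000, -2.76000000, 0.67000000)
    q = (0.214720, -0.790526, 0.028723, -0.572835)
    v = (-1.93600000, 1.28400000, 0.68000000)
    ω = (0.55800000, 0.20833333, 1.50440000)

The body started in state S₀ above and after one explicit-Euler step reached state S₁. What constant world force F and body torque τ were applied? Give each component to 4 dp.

v₁ − v₀ = (-0.13600000, -0.11600000, -0.02000000)
applied force F = (-3.4000, -2.9000, -0.5000)
ω₁ − ω₀ = (-0.04200000, 0.10833333, 0.00440000)
precession coupling = (0.0120, -0.0900, 0.0012)
I·α + gyro = (-0.0300, 0.0400, 0.0100)

F = (-3.4000, -2.9000, -0.5000)
τ = (-0.0300, 0.0400, 0.0100)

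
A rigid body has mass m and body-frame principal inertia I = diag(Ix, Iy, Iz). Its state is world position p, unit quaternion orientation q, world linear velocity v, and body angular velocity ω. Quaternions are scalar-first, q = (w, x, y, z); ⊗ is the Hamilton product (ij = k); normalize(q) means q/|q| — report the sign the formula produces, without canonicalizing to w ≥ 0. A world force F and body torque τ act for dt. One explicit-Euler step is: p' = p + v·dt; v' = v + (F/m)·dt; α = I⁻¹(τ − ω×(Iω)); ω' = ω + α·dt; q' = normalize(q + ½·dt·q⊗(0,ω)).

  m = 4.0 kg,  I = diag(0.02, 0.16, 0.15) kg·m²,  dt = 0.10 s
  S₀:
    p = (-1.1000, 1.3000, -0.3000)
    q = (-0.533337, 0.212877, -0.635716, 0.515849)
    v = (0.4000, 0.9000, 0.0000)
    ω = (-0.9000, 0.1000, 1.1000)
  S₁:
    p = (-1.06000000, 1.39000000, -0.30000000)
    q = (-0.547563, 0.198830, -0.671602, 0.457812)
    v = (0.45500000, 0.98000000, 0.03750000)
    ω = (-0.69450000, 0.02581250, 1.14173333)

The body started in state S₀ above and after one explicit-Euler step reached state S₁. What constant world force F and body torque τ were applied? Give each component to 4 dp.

velocity change Δv = (0.05500000, 0.08000000, 0.03750000)
m·(v₁−v₀)/dt = (2.2000, 3.2000, 1.5000)
Δω = ω₁−ω₀ = (0.20550000, -0.07418750, 0.04173333)
gyro term ω₀×Iω₀ = (-0.0011, 0.1287, -0.0126)
I·α + gyro = (0.0400, 0.0100, 0.0500)

F = (2.2000, 3.2000, 1.5000)
τ = (0.0400, 0.0100, 0.0500)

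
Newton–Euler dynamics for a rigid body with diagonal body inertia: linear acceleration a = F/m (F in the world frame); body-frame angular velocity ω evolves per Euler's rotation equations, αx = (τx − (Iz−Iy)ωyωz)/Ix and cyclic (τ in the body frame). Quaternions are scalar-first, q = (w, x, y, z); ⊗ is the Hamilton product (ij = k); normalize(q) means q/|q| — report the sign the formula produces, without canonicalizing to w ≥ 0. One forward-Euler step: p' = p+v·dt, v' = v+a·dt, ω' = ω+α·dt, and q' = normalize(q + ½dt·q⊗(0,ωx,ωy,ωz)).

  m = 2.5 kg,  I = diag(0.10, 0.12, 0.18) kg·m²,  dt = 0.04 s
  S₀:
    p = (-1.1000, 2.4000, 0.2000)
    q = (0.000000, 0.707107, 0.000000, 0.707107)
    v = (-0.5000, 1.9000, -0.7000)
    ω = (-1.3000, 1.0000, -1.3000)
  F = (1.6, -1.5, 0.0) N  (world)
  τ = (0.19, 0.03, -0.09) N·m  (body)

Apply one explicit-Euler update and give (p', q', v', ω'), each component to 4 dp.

p' = (-1.1200, 2.4760, 0.1720)
q' = (0.0367, 0.6924, 0.0000, 0.7206)
v' = (-0.4744, 1.8760, -0.7000)
ω' = (-1.1928, 1.0551, -1.3142)

linear accel F/m = (0.6400, -0.6000, 0.0000)
p + v·dt = (-1.1200, 2.4760, 0.1720)
new velocity v' = (-0.4744, 1.8760, -0.7000)
gyro term ω×Iω = (-0.0780, -0.1352, -0.0260)
(τ − ω×Iω)/I = (2.6800, 1.3767, -0.3556)
ω' = ω + α·dt = (-1.1928, 1.0551, -1.3142)
2q̇ = q⊗(0,ω) = (1.8384782, -0.7071070, 0.0000000, 0.7071070)
q + ½dt·q⊗(0,ω), renormalized = (0.0367, 0.6924, 0.0000, 0.7206)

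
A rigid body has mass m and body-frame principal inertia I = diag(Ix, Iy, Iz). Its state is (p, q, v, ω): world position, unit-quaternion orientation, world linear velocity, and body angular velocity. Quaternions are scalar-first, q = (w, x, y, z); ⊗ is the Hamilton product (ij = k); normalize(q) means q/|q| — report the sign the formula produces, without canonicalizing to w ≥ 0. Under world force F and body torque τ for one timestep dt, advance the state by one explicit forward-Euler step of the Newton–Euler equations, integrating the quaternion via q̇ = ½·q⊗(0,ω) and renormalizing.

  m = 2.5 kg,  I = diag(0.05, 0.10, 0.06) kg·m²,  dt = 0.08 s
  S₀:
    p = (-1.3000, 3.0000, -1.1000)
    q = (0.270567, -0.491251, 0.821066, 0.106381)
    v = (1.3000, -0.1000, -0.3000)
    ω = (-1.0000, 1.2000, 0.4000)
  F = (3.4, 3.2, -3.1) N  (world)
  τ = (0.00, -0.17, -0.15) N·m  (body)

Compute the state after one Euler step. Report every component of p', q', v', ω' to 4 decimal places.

p' = (-1.1960, 2.9920, -1.1240)
q' = (0.2094, -0.4930, 0.8359, 0.1197)
v' = (1.4088, 0.0024, -0.3992)
ω' = (-0.9693, 1.0608, 0.2800)

p + v·dt = (-1.1960, 2.9920, -1.1240)
v' = v + a·dt = (1.4088, 0.0024, -0.3992)
(τ − ω×Iω)/I = (0.3840, -1.7400, -1.5000)
ω' = ω + α·dt = (-0.9693, 1.0608, 0.2800)
2q̇ = q⊗(0,ω) = (-1.5190826, -0.0697978, 0.4147998, 0.3397916)
updated quaternion q' = (0.2094, -0.4930, 0.8359, 0.1197)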